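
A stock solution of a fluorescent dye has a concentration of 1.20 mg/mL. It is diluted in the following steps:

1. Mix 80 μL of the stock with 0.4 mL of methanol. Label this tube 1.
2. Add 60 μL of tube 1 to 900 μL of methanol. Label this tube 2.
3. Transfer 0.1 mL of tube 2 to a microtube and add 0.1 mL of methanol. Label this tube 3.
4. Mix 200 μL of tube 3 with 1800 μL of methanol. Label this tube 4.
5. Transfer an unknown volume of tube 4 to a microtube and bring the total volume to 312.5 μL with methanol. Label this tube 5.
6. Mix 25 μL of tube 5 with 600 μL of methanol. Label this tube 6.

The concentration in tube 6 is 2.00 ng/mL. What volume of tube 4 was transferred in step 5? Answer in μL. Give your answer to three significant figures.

Step 1: 80 μL + 0.4 mL = 480 μL total → factor 480/80 = 6
Step 2: 60 μL + 900 μL = 960 μL total → factor 960/60 = 16
Step 3: 0.1 mL + 0.1 mL = 0.2 mL total → factor 0.2/0.1 = 2
Step 4: 200 μL + 1800 μL = 2000 μL total → factor 2000/200 = 10
Step 5: v brought to 312.5 μL → factor = 312.5 μL/v
Step 6: 25 μL + 600 μL = 625 μL total → factor 625/25 = 25
Product of known-step factors = 48000
Overall factor = 1.20 mg/mL / (2.00 ng/mL) = 6 × 10^5
Step-5 factor = 6 × 10^5 / 48000 = 12.5
v = 312.5 μL / 12.5 = 25.0 μL

25.0 μL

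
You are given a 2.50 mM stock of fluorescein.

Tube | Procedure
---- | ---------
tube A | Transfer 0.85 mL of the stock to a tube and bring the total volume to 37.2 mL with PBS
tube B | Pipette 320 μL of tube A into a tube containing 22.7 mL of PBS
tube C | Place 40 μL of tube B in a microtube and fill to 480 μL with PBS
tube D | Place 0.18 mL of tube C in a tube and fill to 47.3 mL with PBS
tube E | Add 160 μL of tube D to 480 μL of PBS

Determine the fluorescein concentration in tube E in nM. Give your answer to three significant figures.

Step 1: 0.85 mL brought to 37.2 mL → factor 37.2/0.85 = 43.765
Step 2: 320 μL + 22.7 mL = 23020 μL total → factor 23020/320 = 71.938
Step 3: 40 μL brought to 480 μL → factor 480/40 = 12
Step 4: 0.18 mL brought to 47.3 mL → factor 47.3/0.18 = 262.78
Step 5: 160 μL + 480 μL = 640 μL total → factor 640/160 = 4
Overall dilution factor = 43.765 × 71.938 × 12 × 262.78 × 4 = 3.9711 × 10^7
Final = 2.50 mM / 3.9711 × 10^7 = 6.296 × 10^-8 mM = 0.0630 nM

0.0630 nM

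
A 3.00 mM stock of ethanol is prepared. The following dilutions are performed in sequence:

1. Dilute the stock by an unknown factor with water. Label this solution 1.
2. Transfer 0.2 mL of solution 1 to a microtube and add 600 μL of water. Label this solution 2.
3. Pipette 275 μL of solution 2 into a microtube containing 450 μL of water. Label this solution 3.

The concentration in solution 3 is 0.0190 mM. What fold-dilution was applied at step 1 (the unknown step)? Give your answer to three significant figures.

15.0-fold

Step 1: unknown factor x
Step 2: 0.2 mL + 600 μL = 0.8 mL total → factor 0.8/0.2 = 4
Step 3: 275 μL + 450 μL = 725 μL total → factor 725/275 = 2.6364
Product of known-step factors = 10.545
Overall factor = 3.00 mM / (0.0190 mM) = 157.89
x = 157.89 / 10.545 = 15.0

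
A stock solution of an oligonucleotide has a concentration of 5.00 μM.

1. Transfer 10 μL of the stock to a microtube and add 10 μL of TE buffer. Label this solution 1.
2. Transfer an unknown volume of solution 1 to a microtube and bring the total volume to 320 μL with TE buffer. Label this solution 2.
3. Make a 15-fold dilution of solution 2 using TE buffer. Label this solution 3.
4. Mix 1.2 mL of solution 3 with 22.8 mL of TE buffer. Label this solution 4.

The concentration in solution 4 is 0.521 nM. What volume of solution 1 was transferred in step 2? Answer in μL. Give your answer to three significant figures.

Step 1: 10 μL + 10 μL = 20 μL total → factor 20/10 = 2
Step 2: v brought to 320 μL → factor = 320 μL/v
Step 3: 15-fold → factor 15
Step 4: 1.2 mL + 22.8 mL = 24 mL total → factor 24/1.2 = 20
Product of known-step factors = 600
Overall factor = 5.00 μM / (0.521 nM) = 9596.9
Step-2 factor = 9596.9 / 600 = 15.995
v = 320 μL / 15.995 = 20.0 μL

20.0 μL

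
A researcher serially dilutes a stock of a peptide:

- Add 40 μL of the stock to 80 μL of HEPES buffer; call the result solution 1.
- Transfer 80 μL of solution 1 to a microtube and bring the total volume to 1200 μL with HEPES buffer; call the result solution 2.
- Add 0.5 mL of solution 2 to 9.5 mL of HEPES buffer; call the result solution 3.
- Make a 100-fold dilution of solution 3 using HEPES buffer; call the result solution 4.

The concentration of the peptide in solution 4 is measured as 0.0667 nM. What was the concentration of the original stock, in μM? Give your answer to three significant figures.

Step 1: 40 μL + 80 μL = 120 μL total → factor 120/40 = 3
Step 2: 80 μL brought to 1200 μL → factor 1200/80 = 15
Step 3: 0.5 mL + 9.5 mL = 10 mL total → factor 10/0.5 = 20
Step 4: 100-fold → factor 100
Overall dilution factor = 3 × 15 × 20 × 100 = 90000
Stock = 0.0667 nM × 90000 = 6003 nM = 6.00 μM

6.00 μM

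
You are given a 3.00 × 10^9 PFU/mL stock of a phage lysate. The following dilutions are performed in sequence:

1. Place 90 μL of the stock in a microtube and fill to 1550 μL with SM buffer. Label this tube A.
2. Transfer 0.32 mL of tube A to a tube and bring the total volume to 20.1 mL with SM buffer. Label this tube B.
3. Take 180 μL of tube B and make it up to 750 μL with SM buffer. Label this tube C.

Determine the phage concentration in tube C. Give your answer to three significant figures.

Step 1: 90 μL brought to 1550 μL → factor 1550/90 = 17.222
Step 2: 0.32 mL brought to 20.1 mL → factor 20.1/0.32 = 62.812
Step 3: 180 μL brought to 750 μL → factor 750/180 = 4.1667
Overall dilution factor = 17.222 × 62.812 × 4.1667 = 4507.4
Final = 3.00 × 10^9 PFU/mL / 4507.4 = 6.66 × 10^5 PFU/mL

6.66 × 10^5 PFU/mL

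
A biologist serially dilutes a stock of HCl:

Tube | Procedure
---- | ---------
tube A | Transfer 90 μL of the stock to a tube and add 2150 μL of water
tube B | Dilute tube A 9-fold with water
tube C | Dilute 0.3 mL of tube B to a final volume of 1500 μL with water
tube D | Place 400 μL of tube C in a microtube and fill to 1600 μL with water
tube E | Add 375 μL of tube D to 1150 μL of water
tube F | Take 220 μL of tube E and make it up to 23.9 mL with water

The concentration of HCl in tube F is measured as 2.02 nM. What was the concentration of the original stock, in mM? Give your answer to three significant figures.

4.00 mM

Step 1: 90 μL + 2150 μL = 2240 μL total → factor 2240/90 = 24.889
Step 2: 9-fold → factor 9
Step 3: 0.3 mL brought to 1500 μL → factor 1.5/0.3 = 5
Step 4: 400 μL brought to 1600 μL → factor 1600/400 = 4
Step 5: 375 μL + 1150 μL = 1525 μL total → factor 1525/375 = 4.0667
Step 6: 220 μL brought to 23.9 mL → factor 23900/220 = 108.64
Overall dilution factor = 24.889 × 9 × 5 × 4 × 4.0667 × 108.64 = 1.9792 × 10^6
Stock = 2.02 nM × 1.9792 × 10^6 = 3.998 × 10^6 nM = 4.00 mM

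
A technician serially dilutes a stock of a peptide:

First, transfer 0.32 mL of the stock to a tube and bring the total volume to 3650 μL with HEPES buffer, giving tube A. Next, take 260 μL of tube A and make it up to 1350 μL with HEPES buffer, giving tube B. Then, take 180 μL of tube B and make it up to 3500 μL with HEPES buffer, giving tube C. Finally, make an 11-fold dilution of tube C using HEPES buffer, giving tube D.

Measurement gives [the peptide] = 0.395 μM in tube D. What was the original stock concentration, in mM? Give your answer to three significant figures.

5.00 mM

Step 1: 0.32 mL brought to 3650 μL → factor 3.65/0.32 = 11.406
Step 2: 260 μL brought to 1350 μL → factor 1350/260 = 5.1923
Step 3: 180 μL brought to 3500 μL → factor 3500/180 = 19.444
Step 4: 11-fold → factor 11
Overall dilution factor = 11.406 × 5.1923 × 19.444 × 11 = 12668
Stock = 0.395 μM × 12668 = 5004 μM = 5.00 mM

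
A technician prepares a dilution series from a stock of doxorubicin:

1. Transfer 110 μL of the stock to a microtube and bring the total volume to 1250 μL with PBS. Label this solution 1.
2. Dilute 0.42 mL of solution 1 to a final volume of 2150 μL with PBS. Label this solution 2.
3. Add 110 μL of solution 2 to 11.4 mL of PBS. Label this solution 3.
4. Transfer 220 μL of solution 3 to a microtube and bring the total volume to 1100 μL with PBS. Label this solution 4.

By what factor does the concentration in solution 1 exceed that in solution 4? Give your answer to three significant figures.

2.68 × 10^3

Step 1: 110 μL brought to 1250 μL → factor 1250/110 = 11.364
Step 2: 0.42 mL brought to 2150 μL → factor 2.15/0.42 = 5.119
Step 3: 110 μL + 11.4 mL = 11510 μL total → factor 11510/110 = 104.64
Step 4: 220 μL brought to 1100 μL → factor 1100/220 = 5
Dilution factor to solution 1 = 11.364; to solution 4 = 30434
[solution 1]/[solution 4] = (factor to solution 4)/(factor to solution 1) = 30434/11.364 = 2.68 × 10^3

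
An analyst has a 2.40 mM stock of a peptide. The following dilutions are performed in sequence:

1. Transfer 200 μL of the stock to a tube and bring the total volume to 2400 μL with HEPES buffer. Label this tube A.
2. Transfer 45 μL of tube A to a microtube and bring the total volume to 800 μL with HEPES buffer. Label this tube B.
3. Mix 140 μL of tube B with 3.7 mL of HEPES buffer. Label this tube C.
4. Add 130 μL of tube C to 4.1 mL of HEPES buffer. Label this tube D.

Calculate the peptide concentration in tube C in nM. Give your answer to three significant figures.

410 nM

Step 1: 200 μL brought to 2400 μL → factor 2400/200 = 12
Step 2: 45 μL brought to 800 μL → factor 800/45 = 17.778
Step 3: 140 μL + 3.7 mL = 3840 μL total → factor 3840/140 = 27.429
Dilution factor through tube C = 12 × 17.778 × 27.429 = 5851.4
[tube C] = 2.40 mM / 5851.4 = 0.0004102 mM = 410 nM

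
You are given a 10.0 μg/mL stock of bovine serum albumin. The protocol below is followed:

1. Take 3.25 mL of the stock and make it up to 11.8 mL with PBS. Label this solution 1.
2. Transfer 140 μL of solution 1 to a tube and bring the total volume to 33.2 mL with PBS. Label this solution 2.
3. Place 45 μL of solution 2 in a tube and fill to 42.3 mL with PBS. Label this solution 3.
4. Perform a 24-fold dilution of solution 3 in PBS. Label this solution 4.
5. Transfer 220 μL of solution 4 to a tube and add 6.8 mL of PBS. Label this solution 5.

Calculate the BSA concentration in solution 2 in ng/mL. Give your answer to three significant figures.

Step 1: 3.25 mL brought to 11.8 mL → factor 11.8/3.25 = 3.6308
Step 2: 140 μL brought to 33.2 mL → factor 33200/140 = 237.14
Dilution factor through solution 2 = 3.6308 × 237.14 = 861.01
[solution 2] = 10.0 μg/mL / 861.01 = 0.01161 μg/mL = 11.6 ng/mL

11.6 ng/mL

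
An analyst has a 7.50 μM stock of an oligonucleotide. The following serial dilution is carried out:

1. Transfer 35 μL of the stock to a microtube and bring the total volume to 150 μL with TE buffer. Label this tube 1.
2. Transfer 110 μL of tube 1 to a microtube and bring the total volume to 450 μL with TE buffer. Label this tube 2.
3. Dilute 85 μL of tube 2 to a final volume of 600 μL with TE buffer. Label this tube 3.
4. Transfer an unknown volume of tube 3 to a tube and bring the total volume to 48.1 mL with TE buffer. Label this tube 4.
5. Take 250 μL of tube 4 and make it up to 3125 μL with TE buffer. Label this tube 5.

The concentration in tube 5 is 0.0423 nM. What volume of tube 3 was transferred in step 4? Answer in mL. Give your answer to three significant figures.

Step 1: 35 μL brought to 150 μL → factor 150/35 = 4.2857
Step 2: 110 μL brought to 450 μL → factor 450/110 = 4.0909
Step 3: 85 μL brought to 600 μL → factor 600/85 = 7.0588
Step 4: v brought to 48.1 mL → factor = 48.1 mL/v
Step 5: 250 μL brought to 3125 μL → factor 3125/250 = 12.5
Product of known-step factors = 1547
Overall factor = 7.50 μM / (0.0423 nM) = 1.773 × 10^5
Step-4 factor = 1.773 × 10^5 / 1547 = 114.61
v = 48.1 mL / 114.61 = 0.420 mL

0.420 mL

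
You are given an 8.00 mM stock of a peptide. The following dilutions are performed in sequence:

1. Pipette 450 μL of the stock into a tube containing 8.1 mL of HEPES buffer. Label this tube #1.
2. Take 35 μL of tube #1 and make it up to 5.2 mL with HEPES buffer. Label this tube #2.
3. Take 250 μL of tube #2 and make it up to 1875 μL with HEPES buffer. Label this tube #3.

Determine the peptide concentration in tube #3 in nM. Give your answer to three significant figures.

Step 1: 450 μL + 8.1 mL = 8550 μL total → factor 8550/450 = 19
Step 2: 35 μL brought to 5.2 mL → factor 5200/35 = 148.57
Step 3: 250 μL brought to 1875 μL → factor 1875/250 = 7.5
Overall dilution factor = 19 × 148.57 × 7.5 = 21171
Final = 8.00 mM / 21171 = 0.0003779 mM = 378 nM

378 nM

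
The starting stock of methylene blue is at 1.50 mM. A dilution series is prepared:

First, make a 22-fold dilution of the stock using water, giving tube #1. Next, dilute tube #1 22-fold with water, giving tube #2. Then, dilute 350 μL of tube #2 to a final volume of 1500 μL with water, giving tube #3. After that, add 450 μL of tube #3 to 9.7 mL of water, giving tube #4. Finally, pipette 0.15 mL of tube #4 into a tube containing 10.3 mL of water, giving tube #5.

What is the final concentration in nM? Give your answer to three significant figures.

0.460 nM

Step 1: 22-fold → factor 22
Step 2: 22-fold → factor 22
Step 3: 350 μL brought to 1500 μL → factor 1500/350 = 4.2857
Step 4: 450 μL + 9.7 mL = 10150 μL total → factor 10150/450 = 22.556
Step 5: 0.15 mL + 10.3 mL = 10.45 mL total → factor 10.45/0.15 = 69.667
Overall dilution factor = 22 × 22 × 4.2857 × 22.556 × 69.667 = 3.2595 × 10^6
Final = 1.50 mM / 3.2595 × 10^6 = 4.602 × 10^-7 mM = 0.460 nM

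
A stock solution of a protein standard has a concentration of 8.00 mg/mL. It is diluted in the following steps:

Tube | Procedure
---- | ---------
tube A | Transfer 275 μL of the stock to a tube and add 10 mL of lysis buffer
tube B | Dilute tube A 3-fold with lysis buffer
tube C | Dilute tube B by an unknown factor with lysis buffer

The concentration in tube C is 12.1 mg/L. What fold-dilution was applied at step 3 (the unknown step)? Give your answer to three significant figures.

5.90-fold

Step 1: 275 μL + 10 mL = 10275 μL total → factor 10275/275 = 37.364
Step 2: 3-fold → factor 3
Step 3: unknown factor x
Product of known-step factors = 112.09
Overall factor = 8.00 mg/mL / (12.1 mg/L) = 661.16
x = 661.16 / 112.09 = 5.90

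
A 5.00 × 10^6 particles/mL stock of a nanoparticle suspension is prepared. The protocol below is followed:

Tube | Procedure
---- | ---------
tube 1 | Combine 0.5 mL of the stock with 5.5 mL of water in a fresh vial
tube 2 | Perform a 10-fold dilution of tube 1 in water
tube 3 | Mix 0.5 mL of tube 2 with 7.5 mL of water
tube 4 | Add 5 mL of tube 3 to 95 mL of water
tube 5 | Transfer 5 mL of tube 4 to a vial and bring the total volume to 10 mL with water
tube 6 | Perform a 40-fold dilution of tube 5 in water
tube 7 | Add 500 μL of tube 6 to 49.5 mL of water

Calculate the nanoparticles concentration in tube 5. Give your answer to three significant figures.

Step 1: 0.5 mL + 5.5 mL = 6 mL total → factor 6/0.5 = 12
Step 2: 10-fold → factor 10
Step 3: 0.5 mL + 7.5 mL = 8 mL total → factor 8/0.5 = 16
Step 4: 5 mL + 95 mL = 100 mL total → factor 100/5 = 20
Step 5: 5 mL brought to 10 mL → factor 10/5 = 2
Dilution factor through tube 5 = 12 × 10 × 16 × 20 × 2 = 76800
[tube 5] = 5.00 × 10^6 particles/mL / 76800 = 65.1 particles/mL

65.1 particles/mL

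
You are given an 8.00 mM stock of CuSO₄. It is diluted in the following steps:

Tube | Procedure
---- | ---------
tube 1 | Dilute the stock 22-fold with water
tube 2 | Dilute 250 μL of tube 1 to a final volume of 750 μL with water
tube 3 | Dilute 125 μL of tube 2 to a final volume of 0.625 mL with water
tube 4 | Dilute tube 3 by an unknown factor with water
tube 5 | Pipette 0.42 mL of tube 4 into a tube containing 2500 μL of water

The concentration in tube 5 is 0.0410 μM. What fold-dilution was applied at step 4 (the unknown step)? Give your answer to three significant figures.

85.0-fold

Step 1: 22-fold → factor 22
Step 2: 250 μL brought to 750 μL → factor 750/250 = 3
Step 3: 125 μL brought to 0.625 mL → factor 625/125 = 5
Step 4: unknown factor x
Step 5: 0.42 mL + 2500 μL = 2.92 mL total → factor 2.92/0.42 = 6.9524
Product of known-step factors = 2294.3
Overall factor = 8.00 mM / (0.0410 μM) = 1.9512 × 10^5
x = 1.9512 × 10^5 / 2294.3 = 85.0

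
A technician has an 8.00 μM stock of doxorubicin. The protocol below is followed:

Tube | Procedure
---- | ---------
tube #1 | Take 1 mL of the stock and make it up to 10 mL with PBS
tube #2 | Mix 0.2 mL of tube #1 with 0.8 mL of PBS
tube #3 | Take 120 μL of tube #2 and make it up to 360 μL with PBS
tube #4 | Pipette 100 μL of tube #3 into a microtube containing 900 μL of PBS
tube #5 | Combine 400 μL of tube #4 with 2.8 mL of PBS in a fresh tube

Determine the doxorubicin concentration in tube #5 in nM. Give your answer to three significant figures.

0.667 nM

Step 1: 1 mL brought to 10 mL → factor 10/1 = 10
Step 2: 0.2 mL + 0.8 mL = 1 mL total → factor 1/0.2 = 5
Step 3: 120 μL brought to 360 μL → factor 360/120 = 3
Step 4: 100 μL + 900 μL = 1000 μL total → factor 1000/100 = 10
Step 5: 400 μL + 2.8 mL = 3200 μL total → factor 3200/400 = 8
Overall dilution factor = 10 × 5 × 3 × 10 × 8 = 12000
Final = 8.00 μM / 12000 = 0.0006667 μM = 0.667 nM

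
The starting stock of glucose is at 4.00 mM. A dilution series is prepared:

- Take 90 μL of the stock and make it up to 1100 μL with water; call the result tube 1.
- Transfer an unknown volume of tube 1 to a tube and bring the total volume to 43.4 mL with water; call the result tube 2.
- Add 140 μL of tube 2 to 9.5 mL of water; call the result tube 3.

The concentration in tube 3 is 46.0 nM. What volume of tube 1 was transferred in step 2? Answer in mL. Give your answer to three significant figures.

Step 1: 90 μL brought to 1100 μL → factor 1100/90 = 12.222
Step 2: v brought to 43.4 mL → factor = 43.4 mL/v
Step 3: 140 μL + 9.5 mL = 9640 μL total → factor 9640/140 = 68.857
Product of known-step factors = 841.59
Overall factor = 4.00 mM / (46.0 nM) = 86957
Step-2 factor = 86957 / 841.59 = 103.32
v = 43.4 mL / 103.32 = 0.420 mL

0.420 mL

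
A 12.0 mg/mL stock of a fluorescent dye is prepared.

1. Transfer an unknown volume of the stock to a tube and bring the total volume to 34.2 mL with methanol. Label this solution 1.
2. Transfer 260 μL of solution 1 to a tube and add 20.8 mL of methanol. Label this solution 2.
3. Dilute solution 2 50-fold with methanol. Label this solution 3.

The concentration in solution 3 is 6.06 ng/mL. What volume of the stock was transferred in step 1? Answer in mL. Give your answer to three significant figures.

0.0699 mL

Step 1: v brought to 34.2 mL → factor = 34.2 mL/v
Step 2: 260 μL + 20.8 mL = 21060 μL total → factor 21060/260 = 81
Step 3: 50-fold → factor 50
Product of known-step factors = 4050
Overall factor = 12.0 mg/mL / (6.06 ng/mL) = 1.9802 × 10^6
Step-1 factor = 1.9802 × 10^6 / 4050 = 488.94
v = 34.2 mL / 488.94 = 0.0699 mL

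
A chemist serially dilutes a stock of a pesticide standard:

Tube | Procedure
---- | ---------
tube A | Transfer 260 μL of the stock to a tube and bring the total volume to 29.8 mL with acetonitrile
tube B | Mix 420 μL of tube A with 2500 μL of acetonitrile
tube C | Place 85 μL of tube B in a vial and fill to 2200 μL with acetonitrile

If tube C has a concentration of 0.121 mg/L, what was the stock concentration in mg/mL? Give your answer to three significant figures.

Step 1: 260 μL brought to 29.8 mL → factor 29800/260 = 114.62
Step 2: 420 μL + 2500 μL = 2920 μL total → factor 2920/420 = 6.9524
Step 3: 85 μL brought to 2200 μL → factor 2200/85 = 25.882
Overall dilution factor = 114.62 × 6.9524 × 25.882 = 20624
Stock = 0.121 mg/L × 20624 = 2496 mg/L = 2.50 mg/mL

2.50 mg/mL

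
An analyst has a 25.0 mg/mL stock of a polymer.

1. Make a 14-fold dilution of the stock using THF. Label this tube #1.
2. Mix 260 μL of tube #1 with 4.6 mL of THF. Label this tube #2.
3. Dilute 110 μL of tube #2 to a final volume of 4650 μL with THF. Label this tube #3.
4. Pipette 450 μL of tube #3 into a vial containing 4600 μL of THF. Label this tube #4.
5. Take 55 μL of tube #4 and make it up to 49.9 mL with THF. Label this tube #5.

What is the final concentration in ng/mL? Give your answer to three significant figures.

Step 1: 14-fold → factor 14
Step 2: 260 μL + 4.6 mL = 4860 μL total → factor 4860/260 = 18.692
Step 3: 110 μL brought to 4650 μL → factor 4650/110 = 42.273
Step 4: 450 μL + 4600 μL = 5050 μL total → factor 5050/450 = 11.222
Step 5: 55 μL brought to 49.9 mL → factor 49900/55 = 907.27
Overall dilution factor = 14 × 18.692 × 42.273 × 11.222 × 907.27 = 1.1263 × 10^8
Final = 25.0 mg/mL / 1.1263 × 10^8 = 2.220 × 10^-7 mg/mL = 0.222 ng/mL

0.222 ng/mL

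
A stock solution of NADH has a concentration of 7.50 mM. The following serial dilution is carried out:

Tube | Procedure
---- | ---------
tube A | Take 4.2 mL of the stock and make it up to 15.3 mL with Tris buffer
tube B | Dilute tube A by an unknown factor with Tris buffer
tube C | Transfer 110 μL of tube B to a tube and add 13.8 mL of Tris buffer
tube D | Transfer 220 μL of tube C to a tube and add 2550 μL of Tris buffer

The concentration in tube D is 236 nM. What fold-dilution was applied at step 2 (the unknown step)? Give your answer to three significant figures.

Step 1: 4.2 mL brought to 15.3 mL → factor 15.3/4.2 = 3.6429
Step 2: unknown factor x
Step 3: 110 μL + 13.8 mL = 13910 μL total → factor 13910/110 = 126.45
Step 4: 220 μL + 2550 μL = 2770 μL total → factor 2770/220 = 12.591
Product of known-step factors = 5800.1
Overall factor = 7.50 mM / (236 nM) = 31780
x = 31780 / 5800.1 = 5.48

5.48-fold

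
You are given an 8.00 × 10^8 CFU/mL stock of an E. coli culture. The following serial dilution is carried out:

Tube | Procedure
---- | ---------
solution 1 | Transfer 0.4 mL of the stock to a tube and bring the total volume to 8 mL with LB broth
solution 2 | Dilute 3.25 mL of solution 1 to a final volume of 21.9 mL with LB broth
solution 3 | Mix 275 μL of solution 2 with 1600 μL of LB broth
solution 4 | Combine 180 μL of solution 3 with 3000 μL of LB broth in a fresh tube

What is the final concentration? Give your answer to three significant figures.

4.93 × 10^4 CFU/mL

Step 1: 0.4 mL brought to 8 mL → factor 8/0.4 = 20
Step 2: 3.25 mL brought to 21.9 mL → factor 21.9/3.25 = 6.7385
Step 3: 275 μL + 1600 μL = 1875 μL total → factor 1875/275 = 6.8182
Step 4: 180 μL + 3000 μL = 3180 μL total → factor 3180/180 = 17.667
Overall dilution factor = 20 × 6.7385 × 6.8182 × 17.667 = 16234
Final = 8.00 × 10^8 CFU/mL / 16234 = 4.93 × 10^4 CFU/mL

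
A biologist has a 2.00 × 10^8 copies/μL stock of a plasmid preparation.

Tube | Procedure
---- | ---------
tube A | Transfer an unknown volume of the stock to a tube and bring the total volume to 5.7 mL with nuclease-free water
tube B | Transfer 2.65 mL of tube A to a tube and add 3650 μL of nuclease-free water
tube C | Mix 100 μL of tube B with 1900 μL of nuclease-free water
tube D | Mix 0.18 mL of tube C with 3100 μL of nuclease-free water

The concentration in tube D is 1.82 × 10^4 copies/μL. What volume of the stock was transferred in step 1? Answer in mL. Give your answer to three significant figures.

Step 1: v brought to 5.7 mL → factor = 5.7 mL/v
Step 2: 2.65 mL + 3650 μL = 6.3 mL total → factor 6.3/2.65 = 2.3774
Step 3: 100 μL + 1900 μL = 2000 μL total → factor 2000/100 = 20
Step 4: 0.18 mL + 3100 μL = 3.28 mL total → factor 3.28/0.18 = 18.222
Product of known-step factors = 866.42
Overall factor = 2.00 × 10^8 copies/μL / (1.82 × 10^4 copies/μL) = 10989
Step-1 factor = 10989 / 866.42 = 12.683
v = 5.7 mL / 12.683 = 0.449 mL

0.449 mL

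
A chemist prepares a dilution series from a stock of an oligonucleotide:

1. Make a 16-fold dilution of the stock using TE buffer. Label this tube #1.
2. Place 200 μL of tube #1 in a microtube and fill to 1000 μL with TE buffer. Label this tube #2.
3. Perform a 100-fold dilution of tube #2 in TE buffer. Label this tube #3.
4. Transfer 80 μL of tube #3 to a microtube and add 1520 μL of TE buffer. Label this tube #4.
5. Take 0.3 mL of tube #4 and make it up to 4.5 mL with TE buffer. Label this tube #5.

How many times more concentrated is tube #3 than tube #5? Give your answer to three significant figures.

300

Step 1: 16-fold → factor 16
Step 2: 200 μL brought to 1000 μL → factor 1000/200 = 5
Step 3: 100-fold → factor 100
Step 4: 80 μL + 1520 μL = 1600 μL total → factor 1600/80 = 20
Step 5: 0.3 mL brought to 4.5 mL → factor 4.5/0.3 = 15
Dilution factor to tube #3 = 8000; to tube #5 = 2.4 × 10^6
[tube #3]/[tube #5] = (factor to tube #5)/(factor to tube #3) = 2.4 × 10^6/8000 = 300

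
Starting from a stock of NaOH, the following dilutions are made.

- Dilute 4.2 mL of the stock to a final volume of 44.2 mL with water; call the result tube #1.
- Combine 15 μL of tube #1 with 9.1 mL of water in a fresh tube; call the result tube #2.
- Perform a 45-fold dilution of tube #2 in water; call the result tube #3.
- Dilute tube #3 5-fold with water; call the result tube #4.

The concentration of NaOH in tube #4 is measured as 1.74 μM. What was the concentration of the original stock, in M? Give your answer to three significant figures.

2.50 M

Step 1: 4.2 mL brought to 44.2 mL → factor 44.2/4.2 = 10.524
Step 2: 15 μL + 9.1 mL = 9115 μL total → factor 9115/15 = 607.67
Step 3: 45-fold → factor 45
Step 4: 5-fold → factor 5
Overall dilution factor = 10.524 × 607.67 × 45 × 5 = 1.4389 × 10^6
Stock = 1.74 μM × 1.4389 × 10^6 = 2.504 × 10^6 μM = 2.50 M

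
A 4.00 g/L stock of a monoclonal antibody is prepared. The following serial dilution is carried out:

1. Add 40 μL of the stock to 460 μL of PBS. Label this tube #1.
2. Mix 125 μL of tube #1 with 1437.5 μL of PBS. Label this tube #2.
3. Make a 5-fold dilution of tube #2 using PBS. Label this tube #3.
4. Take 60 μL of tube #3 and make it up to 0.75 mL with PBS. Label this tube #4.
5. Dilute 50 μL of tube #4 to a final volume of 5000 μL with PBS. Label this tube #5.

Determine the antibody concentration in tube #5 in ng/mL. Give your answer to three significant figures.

Step 1: 40 μL + 460 μL = 500 μL total → factor 500/40 = 12.5
Step 2: 125 μL + 1437.5 μL = 1562.5 μL total → factor 1562.5/125 = 12.5
Step 3: 5-fold → factor 5
Step 4: 60 μL brought to 0.75 mL → factor 750/60 = 12.5
Step 5: 50 μL brought to 5000 μL → factor 5000/50 = 100
Overall dilution factor = 12.5 × 12.5 × 5 × 12.5 × 100 = 9.7656 × 10^5
Final = 4.00 g/L / 9.7656 × 10^5 = 4.096 × 10^-6 g/L = 4.10 ng/mL

4.10 ng/mL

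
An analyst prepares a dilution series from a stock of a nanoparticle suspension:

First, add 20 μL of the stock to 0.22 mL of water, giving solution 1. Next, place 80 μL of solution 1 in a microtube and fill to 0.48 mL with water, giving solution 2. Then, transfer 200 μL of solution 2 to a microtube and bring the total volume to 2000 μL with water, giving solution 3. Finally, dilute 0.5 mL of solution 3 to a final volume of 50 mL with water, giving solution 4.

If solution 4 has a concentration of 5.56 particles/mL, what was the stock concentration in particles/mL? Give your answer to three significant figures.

Step 1: 20 μL + 0.22 mL = 240 μL total → factor 240/20 = 12
Step 2: 80 μL brought to 0.48 mL → factor 480/80 = 6
Step 3: 200 μL brought to 2000 μL → factor 2000/200 = 10
Step 4: 0.5 mL brought to 50 mL → factor 50/0.5 = 100
Overall dilution factor = 12 × 6 × 10 × 100 = 72000
Stock = 5.56 particles/mL × 72000 = 4.00 × 10^5 particles/mL

4.00 × 10^5 particles/mL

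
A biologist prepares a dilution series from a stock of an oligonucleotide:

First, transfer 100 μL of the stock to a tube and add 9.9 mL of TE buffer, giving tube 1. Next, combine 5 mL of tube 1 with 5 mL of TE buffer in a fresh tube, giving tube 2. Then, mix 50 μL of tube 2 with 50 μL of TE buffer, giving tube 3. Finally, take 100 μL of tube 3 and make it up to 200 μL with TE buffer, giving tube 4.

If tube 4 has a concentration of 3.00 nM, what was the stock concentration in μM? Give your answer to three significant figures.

Step 1: 100 μL + 9.9 mL = 10000 μL total → factor 10000/100 = 100
Step 2: 5 mL + 5 mL = 10 mL total → factor 10/5 = 2
Step 3: 50 μL + 50 μL = 100 μL total → factor 100/50 = 2
Step 4: 100 μL brought to 200 μL → factor 200/100 = 2
Overall dilution factor = 100 × 2 × 2 × 2 = 800
Stock = 3.00 nM × 800 = 2400 nM = 2.40 μM

2.40 μM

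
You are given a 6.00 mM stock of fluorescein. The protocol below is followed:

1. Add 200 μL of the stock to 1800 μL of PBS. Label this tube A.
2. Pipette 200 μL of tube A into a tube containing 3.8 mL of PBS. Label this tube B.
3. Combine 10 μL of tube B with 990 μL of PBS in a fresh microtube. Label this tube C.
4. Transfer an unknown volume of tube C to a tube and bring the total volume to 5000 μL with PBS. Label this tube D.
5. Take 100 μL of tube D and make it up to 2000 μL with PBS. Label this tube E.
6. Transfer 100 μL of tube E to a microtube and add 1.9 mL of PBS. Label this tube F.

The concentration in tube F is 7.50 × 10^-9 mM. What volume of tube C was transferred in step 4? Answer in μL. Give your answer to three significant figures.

Step 1: 200 μL + 1800 μL = 2000 μL total → factor 2000/200 = 10
Step 2: 200 μL + 3.8 mL = 4000 μL total → factor 4000/200 = 20
Step 3: 10 μL + 990 μL = 1000 μL total → factor 1000/10 = 100
Step 4: v brought to 5000 μL → factor = 5000 μL/v
Step 5: 100 μL brought to 2000 μL → factor 2000/100 = 20
Step 6: 100 μL + 1.9 mL = 2000 μL total → factor 2000/100 = 20
Product of known-step factors = 8 × 10^6
Overall factor = 6.00 mM / (7.50 × 10^-9 mM) = 8 × 10^8
Step-4 factor = 8 × 10^8 / 8 × 10^6 = 100
v = 5000 μL / 100 = 50.0 μL

50.0 μL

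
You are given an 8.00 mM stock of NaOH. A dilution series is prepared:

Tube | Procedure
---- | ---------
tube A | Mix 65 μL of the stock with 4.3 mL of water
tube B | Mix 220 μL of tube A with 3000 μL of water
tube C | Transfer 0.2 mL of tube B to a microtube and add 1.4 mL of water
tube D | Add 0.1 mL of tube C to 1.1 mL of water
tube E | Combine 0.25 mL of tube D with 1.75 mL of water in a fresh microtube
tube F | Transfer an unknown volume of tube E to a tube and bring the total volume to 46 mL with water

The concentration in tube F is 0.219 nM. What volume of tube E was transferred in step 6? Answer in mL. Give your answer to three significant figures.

0.951 mL

Step 1: 65 μL + 4.3 mL = 4365 μL total → factor 4365/65 = 67.154
Step 2: 220 μL + 3000 μL = 3220 μL total → factor 3220/220 = 14.636
Step 3: 0.2 mL + 1.4 mL = 1.6 mL total → factor 1.6/0.2 = 8
Step 4: 0.1 mL + 1.1 mL = 1.2 mL total → factor 1.2/0.1 = 12
Step 5: 0.25 mL + 1.75 mL = 2 mL total → factor 2/0.25 = 8
Step 6: v brought to 46 mL → factor = 46 mL/v
Product of known-step factors = 7.5486 × 10^5
Overall factor = 8.00 mM / (0.219 nM) = 3.653 × 10^7
Step-6 factor = 3.653 × 10^7 / 7.5486 × 10^5 = 48.393
v = 46 mL / 48.393 = 0.951 mL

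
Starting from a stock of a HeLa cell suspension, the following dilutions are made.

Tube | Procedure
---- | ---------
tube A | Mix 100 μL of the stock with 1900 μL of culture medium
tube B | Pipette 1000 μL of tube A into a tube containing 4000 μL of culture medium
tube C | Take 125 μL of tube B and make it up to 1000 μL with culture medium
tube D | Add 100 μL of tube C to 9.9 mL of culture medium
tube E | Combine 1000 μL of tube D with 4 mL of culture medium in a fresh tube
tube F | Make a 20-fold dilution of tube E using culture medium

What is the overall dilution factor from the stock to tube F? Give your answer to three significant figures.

Step 1: 100 μL + 1900 μL = 2000 μL total → factor 2000/100 = 20
Step 2: 1000 μL + 4000 μL = 5000 μL total → factor 5000/1000 = 5
Step 3: 125 μL brought to 1000 μL → factor 1000/125 = 8
Step 4: 100 μL + 9.9 mL = 10000 μL total → factor 10000/100 = 100
Step 5: 1000 μL + 4 mL = 5000 μL total → factor 5000/1000 = 5
Step 6: 20-fold → factor 20
Overall dilution factor = 20 × 5 × 8 × 100 × 5 × 20 = 8 × 10^6

8.00 × 10^6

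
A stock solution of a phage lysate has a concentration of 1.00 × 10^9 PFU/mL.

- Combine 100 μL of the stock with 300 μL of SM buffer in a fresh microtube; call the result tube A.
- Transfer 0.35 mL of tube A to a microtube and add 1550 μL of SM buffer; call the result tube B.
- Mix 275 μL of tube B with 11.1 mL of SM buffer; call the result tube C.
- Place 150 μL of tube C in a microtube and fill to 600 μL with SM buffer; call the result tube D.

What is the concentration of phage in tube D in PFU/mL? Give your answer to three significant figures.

2.78 × 10^5 PFU/mL

Step 1: 100 μL + 300 μL = 400 μL total → factor 400/100 = 4
Step 2: 0.35 mL + 1550 μL = 1.9 mL total → factor 1.9/0.35 = 5.4286
Step 3: 275 μL + 11.1 mL = 11375 μL total → factor 11375/275 = 41.364
Step 4: 150 μL brought to 600 μL → factor 600/150 = 4
Overall dilution factor = 4 × 5.4286 × 41.364 × 4 = 3592.7
Final = 1.00 × 10^9 PFU/mL / 3592.7 = 2.78 × 10^5 PFU/mL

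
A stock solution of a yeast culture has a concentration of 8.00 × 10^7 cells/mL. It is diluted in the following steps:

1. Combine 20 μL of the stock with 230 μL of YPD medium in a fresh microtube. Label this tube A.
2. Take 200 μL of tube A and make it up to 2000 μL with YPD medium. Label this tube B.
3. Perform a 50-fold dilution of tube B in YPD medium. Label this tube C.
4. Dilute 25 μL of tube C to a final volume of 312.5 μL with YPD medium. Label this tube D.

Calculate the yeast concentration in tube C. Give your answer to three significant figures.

1.28 × 10^4 cells/mL

Step 1: 20 μL + 230 μL = 250 μL total → factor 250/20 = 12.5
Step 2: 200 μL brought to 2000 μL → factor 2000/200 = 10
Step 3: 50-fold → factor 50
Dilution factor through tube C = 12.5 × 10 × 50 = 6250
[tube C] = 8.00 × 10^7 cells/mL / 6250 = 1.28 × 10^4 cells/mL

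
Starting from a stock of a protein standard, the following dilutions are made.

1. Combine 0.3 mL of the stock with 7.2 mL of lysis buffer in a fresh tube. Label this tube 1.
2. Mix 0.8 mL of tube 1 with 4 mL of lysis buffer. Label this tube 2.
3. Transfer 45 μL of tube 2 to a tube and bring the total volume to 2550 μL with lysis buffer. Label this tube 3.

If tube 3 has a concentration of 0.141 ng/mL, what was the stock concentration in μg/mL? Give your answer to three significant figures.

1.20 μg/mL

Step 1: 0.3 mL + 7.2 mL = 7.5 mL total → factor 7.5/0.3 = 25
Step 2: 0.8 mL + 4 mL = 4.8 mL total → factor 4.8/0.8 = 6
Step 3: 45 μL brought to 2550 μL → factor 2550/45 = 56.667
Overall dilution factor = 25 × 6 × 56.667 = 8500
Stock = 0.141 ng/mL × 8500 = 1198 ng/mL = 1.20 μg/mL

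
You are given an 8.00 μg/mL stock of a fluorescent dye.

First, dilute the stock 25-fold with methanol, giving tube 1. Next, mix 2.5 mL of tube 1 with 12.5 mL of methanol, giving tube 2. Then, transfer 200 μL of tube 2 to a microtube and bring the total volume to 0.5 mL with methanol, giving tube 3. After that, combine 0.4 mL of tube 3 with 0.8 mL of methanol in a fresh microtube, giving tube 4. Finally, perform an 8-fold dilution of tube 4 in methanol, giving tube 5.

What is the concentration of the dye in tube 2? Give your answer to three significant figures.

Step 1: 25-fold → factor 25
Step 2: 2.5 mL + 12.5 mL = 15 mL total → factor 15/2.5 = 6
Dilution factor through tube 2 = 25 × 6 = 150
[tube 2] = 8.00 μg/mL / 150 = 0.0533 μg/mL

0.0533 μg/mL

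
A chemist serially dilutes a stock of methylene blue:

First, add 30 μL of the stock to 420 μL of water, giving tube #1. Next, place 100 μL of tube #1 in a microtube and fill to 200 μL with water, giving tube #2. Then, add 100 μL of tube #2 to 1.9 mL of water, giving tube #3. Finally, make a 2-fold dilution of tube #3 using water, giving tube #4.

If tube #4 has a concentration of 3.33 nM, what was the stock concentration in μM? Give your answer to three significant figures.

4.00 μM

Step 1: 30 μL + 420 μL = 450 μL total → factor 450/30 = 15
Step 2: 100 μL brought to 200 μL → factor 200/100 = 2
Step 3: 100 μL + 1.9 mL = 2000 μL total → factor 2000/100 = 20
Step 4: 2-fold → factor 2
Overall dilution factor = 15 × 2 × 20 × 2 = 1200
Stock = 3.33 nM × 1200 = 3996 nM = 4.00 μM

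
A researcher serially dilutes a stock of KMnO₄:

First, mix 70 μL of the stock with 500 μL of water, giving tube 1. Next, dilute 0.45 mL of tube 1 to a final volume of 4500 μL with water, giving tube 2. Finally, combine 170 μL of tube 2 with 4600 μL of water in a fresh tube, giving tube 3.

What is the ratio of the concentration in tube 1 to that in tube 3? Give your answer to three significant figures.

Step 1: 70 μL + 500 μL = 570 μL total → factor 570/70 = 8.1429
Step 2: 0.45 mL brought to 4500 μL → factor 4.5/0.45 = 10
Step 3: 170 μL + 4600 μL = 4770 μL total → factor 4770/170 = 28.059
Dilution factor to tube 1 = 8.1429; to tube 3 = 2284.8
[tube 1]/[tube 3] = (factor to tube 3)/(factor to tube 1) = 2284.8/8.1429 = 281

281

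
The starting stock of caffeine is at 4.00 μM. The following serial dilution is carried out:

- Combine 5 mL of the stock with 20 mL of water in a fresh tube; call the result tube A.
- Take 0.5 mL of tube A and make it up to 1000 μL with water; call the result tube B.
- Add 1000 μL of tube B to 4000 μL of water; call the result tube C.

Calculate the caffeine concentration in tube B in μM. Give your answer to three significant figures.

Step 1: 5 mL + 20 mL = 25 mL total → factor 25/5 = 5
Step 2: 0.5 mL brought to 1000 μL → factor 1/0.5 = 2
Dilution factor through tube B = 5 × 2 = 10
[tube B] = 4.00 μM / 10 = 0.400 μM

0.400 μM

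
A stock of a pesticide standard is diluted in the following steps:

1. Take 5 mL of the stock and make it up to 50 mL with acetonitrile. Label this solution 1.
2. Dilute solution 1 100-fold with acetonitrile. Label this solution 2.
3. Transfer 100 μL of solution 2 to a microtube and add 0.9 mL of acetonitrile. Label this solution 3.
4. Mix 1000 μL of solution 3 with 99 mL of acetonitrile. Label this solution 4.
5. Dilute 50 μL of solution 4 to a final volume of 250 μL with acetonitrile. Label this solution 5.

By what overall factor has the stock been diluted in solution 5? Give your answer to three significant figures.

Step 1: 5 mL brought to 50 mL → factor 50/5 = 10
Step 2: 100-fold → factor 100
Step 3: 100 μL + 0.9 mL = 1000 μL total → factor 1000/100 = 10
Step 4: 1000 μL + 99 mL = 1 × 10^5 μL total → factor 1 × 10^5/1000 = 100
Step 5: 50 μL brought to 250 μL → factor 250/50 = 5
Overall dilution factor = 10 × 100 × 10 × 100 × 5 = 5 × 10^6

5.00 × 10^6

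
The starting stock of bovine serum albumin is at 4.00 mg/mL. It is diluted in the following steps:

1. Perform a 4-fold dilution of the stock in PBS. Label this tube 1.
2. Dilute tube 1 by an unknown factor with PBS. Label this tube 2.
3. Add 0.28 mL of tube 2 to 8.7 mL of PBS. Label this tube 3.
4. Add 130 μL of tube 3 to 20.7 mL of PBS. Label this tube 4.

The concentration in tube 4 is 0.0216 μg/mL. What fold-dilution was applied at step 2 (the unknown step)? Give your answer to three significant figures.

Step 1: 4-fold → factor 4
Step 2: unknown factor x
Step 3: 0.28 mL + 8.7 mL = 8.98 mL total → factor 8.98/0.28 = 32.071
Step 4: 130 μL + 20.7 mL = 20830 μL total → factor 20830/130 = 160.23
Product of known-step factors = 20555
Overall factor = 4.00 mg/mL / (0.0216 μg/mL) = 1.8519 × 10^5
x = 1.8519 × 10^5 / 20555 = 9.01

9.01-fold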